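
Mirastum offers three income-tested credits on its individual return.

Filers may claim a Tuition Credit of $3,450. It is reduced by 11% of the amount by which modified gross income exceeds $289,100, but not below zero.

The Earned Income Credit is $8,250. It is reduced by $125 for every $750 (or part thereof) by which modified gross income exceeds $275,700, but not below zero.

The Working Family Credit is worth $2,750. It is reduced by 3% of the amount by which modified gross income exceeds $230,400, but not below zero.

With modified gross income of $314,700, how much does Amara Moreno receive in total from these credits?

$2,605

Tuition Credit: 11% of the $25,600 excess over $289,100 is $2,816; credit = $3,450 − $2,816 = $634.
Earned Income Credit: income exceeds $275,700 by $39,000, which is 52 full-or-partial $750 increments; reduction = 52 × $125 = $6,500, leaving $1,750.
Working Family Credit: 3% of the $84,300 excess over $230,400 is $2,529; credit = $2,750 − $2,529 = $221.
Total: $634 + $1,750 + $221 = $2,605.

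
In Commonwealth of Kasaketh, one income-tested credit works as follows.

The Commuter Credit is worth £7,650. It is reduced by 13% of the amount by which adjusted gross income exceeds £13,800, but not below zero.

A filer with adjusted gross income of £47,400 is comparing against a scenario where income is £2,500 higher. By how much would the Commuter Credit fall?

At £47,400 — 13% of the £33,600 excess over £13,800 is £4,368; credit = £7,650 − £4,368 = £3,282.
At £49,900 — 13% of the £36,100 excess over £13,800 is £4,693; credit = £7,650 − £4,693 = £2,957.
Lost: £3,282 − £2,957 = £325.

£325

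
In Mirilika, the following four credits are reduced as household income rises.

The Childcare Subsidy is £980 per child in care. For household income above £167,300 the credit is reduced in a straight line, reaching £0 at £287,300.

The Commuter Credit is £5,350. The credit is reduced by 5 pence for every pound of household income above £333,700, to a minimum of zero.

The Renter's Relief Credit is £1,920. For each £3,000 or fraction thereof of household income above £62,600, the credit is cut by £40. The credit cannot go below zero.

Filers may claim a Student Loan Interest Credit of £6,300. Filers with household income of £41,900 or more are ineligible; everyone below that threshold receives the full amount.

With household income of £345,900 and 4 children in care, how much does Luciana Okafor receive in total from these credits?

Childcare Subsidy: base = 4 × £980 = £3,920. £345,900 is at or above £287,300, so the credit is £0.
Commuter Credit: 5% of the £12,200 excess over £333,700 is £610; credit = £5,350 − £610 = £4,740.
Renter's Relief Credit: income exceeds £62,600 by £283,300 → 95 increments × £40 = £3,800 ≥ base, so the credit is £0.
Student Loan Interest Credit: £345,900 meets or exceeds the £41,900 cutoff, so the credit is £0.
Total: £0 + £4,740 + £0 + £0 = £4,740.

£4,740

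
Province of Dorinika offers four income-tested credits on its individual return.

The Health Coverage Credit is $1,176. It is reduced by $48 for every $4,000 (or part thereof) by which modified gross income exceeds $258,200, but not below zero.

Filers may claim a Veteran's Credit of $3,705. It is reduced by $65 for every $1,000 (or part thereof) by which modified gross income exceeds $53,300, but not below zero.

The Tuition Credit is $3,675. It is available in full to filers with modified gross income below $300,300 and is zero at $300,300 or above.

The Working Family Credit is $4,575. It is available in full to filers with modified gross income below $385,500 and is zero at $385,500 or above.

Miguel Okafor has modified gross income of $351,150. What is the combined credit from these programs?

Health Coverage Credit: income exceeds $258,200 by $92,950, which is 24 full-or-partial $4,000 increments; reduction = 24 × $48 = $1,152, leaving $24.
Veteran's Credit: income exceeds $53,300 by $297,850 → 298 increments × $65 = $19,370 ≥ base, so the credit is $0.
Tuition Credit: $351,150 meets or exceeds the $300,300 cutoff, so the credit is $0.
Working Family Credit: $351,150 is below the $385,500 cutoff, so the full $4,575 applies.
Total: $24 + $0 + $0 + $4,575 = $4,599.

$4,599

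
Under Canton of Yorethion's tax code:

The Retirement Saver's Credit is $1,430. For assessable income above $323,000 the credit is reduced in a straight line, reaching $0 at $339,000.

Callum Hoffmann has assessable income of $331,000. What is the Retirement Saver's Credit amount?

Retirement Saver's Credit: $331,000 is $8,000 into a $16,000 phase-out range, leaving 8,000/16,000 of the credit: $1,430 × 8,000/16,000 = $715.

$715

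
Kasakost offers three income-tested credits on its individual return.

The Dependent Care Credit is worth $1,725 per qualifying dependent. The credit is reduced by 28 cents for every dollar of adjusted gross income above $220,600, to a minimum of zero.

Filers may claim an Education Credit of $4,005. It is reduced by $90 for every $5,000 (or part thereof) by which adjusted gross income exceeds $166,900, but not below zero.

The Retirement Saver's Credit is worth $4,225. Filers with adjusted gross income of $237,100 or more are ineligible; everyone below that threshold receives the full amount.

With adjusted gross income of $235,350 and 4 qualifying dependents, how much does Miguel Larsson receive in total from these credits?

$9,740

Dependent Care Credit: base = 4 × $1,725 = $6,900. 28% of the $14,750 excess over $220,600 is $4,130; credit = $6,900 − $4,130 = $2,770.
Education Credit: income exceeds $166,900 by $68,450, which is 14 full-or-partial $5,000 increments; reduction = 14 × $90 = $1,260, leaving $2,745.
Retirement Saver's Credit: $235,350 is below the $237,100 cutoff, so the full $4,225 applies.
Total: $2,770 + $2,745 + $4,225 = $9,740.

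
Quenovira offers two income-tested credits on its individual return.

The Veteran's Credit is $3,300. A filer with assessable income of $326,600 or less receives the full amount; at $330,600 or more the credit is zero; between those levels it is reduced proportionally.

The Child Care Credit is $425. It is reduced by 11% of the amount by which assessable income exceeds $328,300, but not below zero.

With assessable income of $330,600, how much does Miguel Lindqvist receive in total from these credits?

Veteran's Credit: $330,600 is at or above $330,600, so the credit is $0.
Child Care Credit: 11% of the $2,300 excess over $328,300 is $253; credit = $425 − $253 = $172.
Total: $0 + $172 = $172.

$172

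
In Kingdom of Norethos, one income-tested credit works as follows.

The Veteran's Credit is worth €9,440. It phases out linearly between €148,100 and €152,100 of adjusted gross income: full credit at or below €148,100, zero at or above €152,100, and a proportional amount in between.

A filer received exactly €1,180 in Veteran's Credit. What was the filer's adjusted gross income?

€151,600

€1,180 is 1,180/9,440 of the full €9,440, so 8,260/9,440 of the €4,000 range has been used: income = €148,100 + €4,000 × 8,260/9,440 = €151,600.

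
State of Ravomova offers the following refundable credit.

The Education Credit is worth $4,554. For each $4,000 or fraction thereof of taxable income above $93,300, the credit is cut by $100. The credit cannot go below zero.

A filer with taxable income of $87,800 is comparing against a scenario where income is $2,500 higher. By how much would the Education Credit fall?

At $87,800 — $87,800 is at or below the $93,300 threshold, so the full $4,554 applies.
At $90,300 — $90,300 is at or below the $93,300 threshold, so the full $4,554 applies.
Lost: $4,554 − $4,554 = $0.

$0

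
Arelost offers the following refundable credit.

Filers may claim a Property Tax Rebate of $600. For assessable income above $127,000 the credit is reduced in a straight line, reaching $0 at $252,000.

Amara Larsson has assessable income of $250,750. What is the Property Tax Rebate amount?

Property Tax Rebate: $250,750 is $123,750 into a $125,000 phase-out range, leaving 1,250/125,000 of the credit: $600 × 1,250/125,000 = $6.

$6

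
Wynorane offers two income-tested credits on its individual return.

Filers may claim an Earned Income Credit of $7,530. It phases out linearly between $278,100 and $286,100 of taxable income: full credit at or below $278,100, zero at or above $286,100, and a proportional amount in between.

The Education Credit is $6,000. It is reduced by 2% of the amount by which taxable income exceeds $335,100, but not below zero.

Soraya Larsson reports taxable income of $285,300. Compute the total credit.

$6,753

Earned Income Credit: $285,300 is $7,200 into a $8,000 phase-out range, leaving 800/8,000 of the credit: $7,530 × 800/8,000 = $753.
Education Credit: $285,300 is at or below the $335,100 threshold, so the full $6,000 applies.
Total: $753 + $6,000 = $6,753.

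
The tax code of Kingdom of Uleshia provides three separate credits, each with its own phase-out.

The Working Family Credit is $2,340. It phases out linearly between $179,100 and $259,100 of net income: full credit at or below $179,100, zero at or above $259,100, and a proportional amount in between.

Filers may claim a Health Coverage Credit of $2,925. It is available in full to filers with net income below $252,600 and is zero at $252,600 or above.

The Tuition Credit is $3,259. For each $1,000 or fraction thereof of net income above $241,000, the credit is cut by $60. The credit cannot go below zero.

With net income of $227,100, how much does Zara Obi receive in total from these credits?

Working Family Credit: $227,100 is $48,000 into a $80,000 phase-out range, leaving 32,000/80,000 of the credit: $2,340 × 32,000/80,000 = $936.
Health Coverage Credit: $227,100 is below the $252,600 cutoff, so the full $2,925 applies.
Tuition Credit: $227,100 is at or below the $241,000 threshold, so the full $3,259 applies.
Total: $936 + $2,925 + $3,259 = $7,120.

$7,120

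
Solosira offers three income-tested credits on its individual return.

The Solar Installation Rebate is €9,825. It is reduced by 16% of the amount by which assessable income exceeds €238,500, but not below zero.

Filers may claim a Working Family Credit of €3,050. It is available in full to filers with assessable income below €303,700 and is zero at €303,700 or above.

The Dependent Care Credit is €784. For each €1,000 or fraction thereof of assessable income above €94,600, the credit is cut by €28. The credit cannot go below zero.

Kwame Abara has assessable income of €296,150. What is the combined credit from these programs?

Solar Installation Rebate: 16% of the €57,650 excess over €238,500 is €9,224; credit = €9,825 − €9,224 = €601.
Working Family Credit: €296,150 is below the €303,700 cutoff, so the full €3,050 applies.
Dependent Care Credit: income exceeds €94,600 by €201,550 → 202 increments × €28 = €5,656 ≥ base, so the credit is €0.
Total: €601 + €3,050 + €0 = €3,651.

€3,651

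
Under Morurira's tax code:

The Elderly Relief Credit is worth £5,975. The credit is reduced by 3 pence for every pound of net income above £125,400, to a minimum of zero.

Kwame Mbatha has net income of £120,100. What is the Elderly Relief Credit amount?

Elderly Relief Credit: £120,100 is at or below the £125,400 threshold, so the full £5,975 applies.

£5,975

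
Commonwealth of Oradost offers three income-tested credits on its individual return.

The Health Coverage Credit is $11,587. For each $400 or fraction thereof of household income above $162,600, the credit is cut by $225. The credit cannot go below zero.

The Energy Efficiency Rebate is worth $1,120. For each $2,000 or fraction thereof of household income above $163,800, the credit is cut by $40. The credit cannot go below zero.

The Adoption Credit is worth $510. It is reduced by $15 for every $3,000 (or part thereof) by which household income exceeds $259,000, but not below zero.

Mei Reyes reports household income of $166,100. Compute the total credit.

$11,112

Health Coverage Credit: income exceeds $162,600 by $3,500, which is 9 full-or-partial $400 increments; reduction = 9 × $225 = $2,025, leaving $9,562.
Energy Efficiency Rebate: income exceeds $163,800 by $2,300, which is 2 full-or-partial $2,000 increments; reduction = 2 × $40 = $80, leaving $1,040.
Adoption Credit: $166,100 is at or below the $259,000 threshold, so the full $510 applies.
Total: $9,562 + $1,040 + $510 = $11,112.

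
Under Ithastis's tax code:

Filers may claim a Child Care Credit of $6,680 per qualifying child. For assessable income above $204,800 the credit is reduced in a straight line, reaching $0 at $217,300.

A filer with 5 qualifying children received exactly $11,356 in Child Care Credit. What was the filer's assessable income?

$213,050

Full credit = 5 × $6,680 = $33,400.
$11,356 is 11,356/33,400 of the full $33,400, so 22,044/33,400 of the $12,500 range has been used: income = $204,800 + $12,500 × 22,044/33,400 = $213,050.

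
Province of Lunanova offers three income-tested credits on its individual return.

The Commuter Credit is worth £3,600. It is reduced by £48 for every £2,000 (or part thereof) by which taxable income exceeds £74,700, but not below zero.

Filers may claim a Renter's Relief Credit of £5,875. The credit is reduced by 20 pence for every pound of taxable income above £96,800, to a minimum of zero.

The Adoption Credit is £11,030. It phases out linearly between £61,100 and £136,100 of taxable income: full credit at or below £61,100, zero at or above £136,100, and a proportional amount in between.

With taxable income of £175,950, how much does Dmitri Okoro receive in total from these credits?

Commuter Credit: income exceeds £74,700 by £101,250, which is 51 full-or-partial £2,000 increments; reduction = 51 × £48 = £2,448, leaving £1,152.
Renter's Relief Credit: 20% of the £79,150 excess over £96,800 is £15,830 ≥ base, so the credit is £0.
Adoption Credit: £175,950 is at or above £136,100, so the credit is £0.
Total: £1,152 + £0 + £0 = £1,152.

£1,152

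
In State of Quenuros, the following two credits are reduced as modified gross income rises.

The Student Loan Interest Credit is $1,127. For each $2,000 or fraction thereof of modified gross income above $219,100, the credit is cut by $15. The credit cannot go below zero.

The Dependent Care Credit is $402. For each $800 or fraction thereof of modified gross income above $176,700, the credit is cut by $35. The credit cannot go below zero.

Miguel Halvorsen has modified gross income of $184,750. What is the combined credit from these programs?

$1,144

Student Loan Interest Credit: $184,750 is at or below the $219,100 threshold, so the full $1,127 applies.
Dependent Care Credit: income exceeds $176,700 by $8,050, which is 11 full-or-partial $800 increments; reduction = 11 × $35 = $385, leaving $17.
Total: $1,127 + $17 = $1,144.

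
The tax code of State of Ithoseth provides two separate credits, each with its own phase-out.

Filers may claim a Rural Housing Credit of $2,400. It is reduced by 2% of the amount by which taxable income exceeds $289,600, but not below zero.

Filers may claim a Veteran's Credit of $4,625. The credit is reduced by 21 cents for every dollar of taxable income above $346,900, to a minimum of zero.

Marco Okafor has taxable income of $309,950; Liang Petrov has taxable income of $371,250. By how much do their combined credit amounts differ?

$5,851

Marco ($309,950): Rural Housing Credit: 2% of the $20,350 excess over $289,600 is $407; credit = $2,400 − $407 = $1,993. Veteran's Credit: $309,950 is at or below the $346,900 threshold, so the full $4,625 applies. total $1,993 + $4,625 = $6,618
Liang ($371,250): Rural Housing Credit: 2% of the $81,650 excess over $289,600 is $1,633; credit = $2,400 − $1,633 = $767. Veteran's Credit: 21% of the $24,350 excess over $346,900 is $5,113.50 ≥ base, so the credit is $0. total $767 + $0 = $767
Difference: |$6,618 − $767| = $5,851.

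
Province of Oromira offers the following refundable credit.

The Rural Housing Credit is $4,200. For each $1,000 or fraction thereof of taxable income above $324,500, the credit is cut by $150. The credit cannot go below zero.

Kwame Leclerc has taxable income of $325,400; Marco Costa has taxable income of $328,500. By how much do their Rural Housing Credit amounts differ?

$450

Kwame ($325,400): Rural Housing Credit: income exceeds $324,500 by $900, which is 1 full-or-partial $1,000 increment; reduction = 1 × $150 = $150, leaving $4,050.
Marco ($328,500): Rural Housing Credit: income exceeds $324,500 by $4,000, which is 4 full-or-partial $1,000 increments; reduction = 4 × $150 = $600, leaving $3,600.
Difference: |$4,050 − $3,600| = $450.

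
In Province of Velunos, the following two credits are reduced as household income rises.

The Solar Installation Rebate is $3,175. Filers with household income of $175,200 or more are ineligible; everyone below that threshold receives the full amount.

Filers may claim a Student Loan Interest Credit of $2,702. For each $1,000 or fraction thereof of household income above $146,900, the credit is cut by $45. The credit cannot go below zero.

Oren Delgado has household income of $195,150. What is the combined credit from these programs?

Solar Installation Rebate: $195,150 meets or exceeds the $175,200 cutoff, so the credit is $0.
Student Loan Interest Credit: income exceeds $146,900 by $48,250, which is 49 full-or-partial $1,000 increments; reduction = 49 × $45 = $2,205, leaving $497.
Total: $0 + $497 = $497.

$497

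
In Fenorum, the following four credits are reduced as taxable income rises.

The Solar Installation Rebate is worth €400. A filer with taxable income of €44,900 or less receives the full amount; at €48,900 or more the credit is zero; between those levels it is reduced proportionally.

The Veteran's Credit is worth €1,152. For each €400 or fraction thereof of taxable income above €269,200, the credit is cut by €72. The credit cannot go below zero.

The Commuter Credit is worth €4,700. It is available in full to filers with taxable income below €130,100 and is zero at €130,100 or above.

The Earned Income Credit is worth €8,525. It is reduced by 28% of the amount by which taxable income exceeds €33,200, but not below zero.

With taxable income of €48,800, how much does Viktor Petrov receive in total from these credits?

Solar Installation Rebate: €48,800 is €3,900 into a €4,000 phase-out range, leaving 100/4,000 of the credit: €400 × 100/4,000 = €10.
Veteran's Credit: €48,800 is at or below the €269,200 threshold, so the full €1,152 applies.
Commuter Credit: €48,800 is below the €130,100 cutoff, so the full €4,700 applies.
Earned Income Credit: 28% of the €15,600 excess over €33,200 is €4,368; credit = €8,525 − €4,368 = €4,157.
Total: €10 + €1,152 + €4,700 + €4,157 = €10,019.

€10,019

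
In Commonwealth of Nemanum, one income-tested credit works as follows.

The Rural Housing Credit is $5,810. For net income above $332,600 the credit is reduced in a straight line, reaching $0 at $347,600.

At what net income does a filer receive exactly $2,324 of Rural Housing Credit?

$2,324 is 2,324/5,810 of the full $5,810, so 3,486/5,810 of the $15,000 range has been used: income = $332,600 + $15,000 × 3,486/5,810 = $341,600.

$341,600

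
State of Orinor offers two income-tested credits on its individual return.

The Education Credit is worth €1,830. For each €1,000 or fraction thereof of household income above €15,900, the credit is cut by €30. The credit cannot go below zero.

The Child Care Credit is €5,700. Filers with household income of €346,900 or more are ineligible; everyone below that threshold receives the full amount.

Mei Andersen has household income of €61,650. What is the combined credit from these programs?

Education Credit: income exceeds €15,900 by €45,750, which is 46 full-or-partial €1,000 increments; reduction = 46 × €30 = €1,380, leaving €450.
Child Care Credit: €61,650 is below the €346,900 cutoff, so the full €5,700 applies.
Total: €450 + €5,700 = €6,150.

€6,150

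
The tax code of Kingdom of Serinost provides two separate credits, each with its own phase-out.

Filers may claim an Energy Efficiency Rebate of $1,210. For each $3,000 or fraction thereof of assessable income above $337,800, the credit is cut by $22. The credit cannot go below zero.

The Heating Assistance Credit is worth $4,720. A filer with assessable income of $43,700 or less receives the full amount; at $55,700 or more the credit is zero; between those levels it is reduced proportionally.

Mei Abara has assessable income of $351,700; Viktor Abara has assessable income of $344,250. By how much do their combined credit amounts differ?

Mei ($351,700): Energy Efficiency Rebate: income exceeds $337,800 by $13,900, which is 5 full-or-partial $3,000 increments; reduction = 5 × $22 = $110, leaving $1,100. Heating Assistance Credit: $351,700 is at or above $55,700, so the credit is $0. total $1,100 + $0 = $1,100
Viktor ($344,250): Energy Efficiency Rebate: income exceeds $337,800 by $6,450, which is 3 full-or-partial $3,000 increments; reduction = 3 × $22 = $66, leaving $1,144. Heating Assistance Credit: $344,250 is at or above $55,700, so the credit is $0. total $1,144 + $0 = $1,144
Difference: |$1,100 − $1,144| = $44.

$44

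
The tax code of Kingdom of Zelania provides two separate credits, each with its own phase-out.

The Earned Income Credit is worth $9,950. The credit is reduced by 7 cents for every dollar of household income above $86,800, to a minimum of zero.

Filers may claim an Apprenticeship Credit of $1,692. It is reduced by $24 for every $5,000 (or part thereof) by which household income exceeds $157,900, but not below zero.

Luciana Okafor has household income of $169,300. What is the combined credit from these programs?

Earned Income Credit: 7% of the $82,500 excess over $86,800 is $5,775; credit = $9,950 − $5,775 = $4,175.
Apprenticeship Credit: income exceeds $157,900 by $11,400, which is 3 full-or-partial $5,000 increments; reduction = 3 × $24 = $72, leaving $1,620.
Total: $4,175 + $1,620 = $5,795.

$5,795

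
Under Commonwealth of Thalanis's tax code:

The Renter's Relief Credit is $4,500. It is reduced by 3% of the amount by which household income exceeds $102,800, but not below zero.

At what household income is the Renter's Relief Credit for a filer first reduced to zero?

$252,800

The credit falls by 3% of each dollar above $102,800, so it reaches zero when the excess is $4,500 / 3% = $150,000: income = $102,800 + $150,000 = $252,800.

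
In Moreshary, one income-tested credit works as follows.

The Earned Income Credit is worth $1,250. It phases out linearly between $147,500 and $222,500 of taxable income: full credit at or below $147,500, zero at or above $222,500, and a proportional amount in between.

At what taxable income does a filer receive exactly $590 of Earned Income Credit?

$187,100

$590 is 590/1,250 of the full $1,250, so 660/1,250 of the $75,000 range has been used: income = $147,500 + $75,000 × 660/1,250 = $187,100.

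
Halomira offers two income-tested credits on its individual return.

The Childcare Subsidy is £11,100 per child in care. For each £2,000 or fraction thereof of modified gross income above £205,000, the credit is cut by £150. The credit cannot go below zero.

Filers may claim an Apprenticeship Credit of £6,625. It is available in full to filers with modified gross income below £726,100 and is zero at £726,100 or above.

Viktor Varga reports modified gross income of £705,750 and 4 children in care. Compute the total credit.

£13,375

Childcare Subsidy: base = 4 × £11,100 = £44,400. income exceeds £205,000 by £500,750, which is 251 full-or-partial £2,000 increments; reduction = 251 × £150 = £37,650, leaving £6,750.
Apprenticeship Credit: £705,750 is below the £726,100 cutoff, so the full £6,625 applies.
Total: £6,750 + £6,625 = £13,375.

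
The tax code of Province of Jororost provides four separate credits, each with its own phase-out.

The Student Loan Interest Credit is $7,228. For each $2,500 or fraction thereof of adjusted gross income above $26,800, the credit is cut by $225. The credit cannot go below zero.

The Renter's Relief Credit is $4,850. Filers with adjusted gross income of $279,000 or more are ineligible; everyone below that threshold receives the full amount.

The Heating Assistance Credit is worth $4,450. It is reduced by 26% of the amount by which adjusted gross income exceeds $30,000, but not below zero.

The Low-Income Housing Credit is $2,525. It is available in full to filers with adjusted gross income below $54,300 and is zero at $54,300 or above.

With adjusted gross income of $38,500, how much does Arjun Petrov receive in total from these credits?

$15,718

Student Loan Interest Credit: income exceeds $26,800 by $11,700, which is 5 full-or-partial $2,500 increments; reduction = 5 × $225 = $1,125, leaving $6,103.
Renter's Relief Credit: $38,500 is below the $279,000 cutoff, so the full $4,850 applies.
Heating Assistance Credit: 26% of the $8,500 excess over $30,000 is $2,210; credit = $4,450 − $2,210 = $2,240.
Low-Income Housing Credit: $38,500 is below the $54,300 cutoff, so the full $2,525 applies.
Total: $6,103 + $4,850 + $2,240 + $2,525 = $15,718.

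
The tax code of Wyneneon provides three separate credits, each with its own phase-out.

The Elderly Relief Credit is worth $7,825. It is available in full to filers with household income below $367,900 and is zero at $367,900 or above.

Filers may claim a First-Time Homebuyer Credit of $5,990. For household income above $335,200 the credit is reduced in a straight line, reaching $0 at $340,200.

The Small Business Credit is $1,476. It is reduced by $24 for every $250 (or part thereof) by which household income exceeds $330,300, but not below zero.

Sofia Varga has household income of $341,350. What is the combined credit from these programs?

Elderly Relief Credit: $341,350 is below the $367,900 cutoff, so the full $7,825 applies.
First-Time Homebuyer Credit: $341,350 is at or above $340,200, so the credit is $0.
Small Business Credit: income exceeds $330,300 by $11,050, which is 45 full-or-partial $250 increments; reduction = 45 × $24 = $1,080, leaving $396.
Total: $7,825 + $0 + $396 = $8,221.

$8,221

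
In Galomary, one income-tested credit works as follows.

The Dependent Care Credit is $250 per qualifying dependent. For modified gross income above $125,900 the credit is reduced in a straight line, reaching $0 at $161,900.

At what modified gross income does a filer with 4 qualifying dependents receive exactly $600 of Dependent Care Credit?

$140,300

Full credit = 4 × $250 = $1,000.
$600 is 600/1,000 of the full $1,000, so 400/1,000 of the $36,000 range has been used: income = $125,900 + $36,000 × 400/1,000 = $140,300.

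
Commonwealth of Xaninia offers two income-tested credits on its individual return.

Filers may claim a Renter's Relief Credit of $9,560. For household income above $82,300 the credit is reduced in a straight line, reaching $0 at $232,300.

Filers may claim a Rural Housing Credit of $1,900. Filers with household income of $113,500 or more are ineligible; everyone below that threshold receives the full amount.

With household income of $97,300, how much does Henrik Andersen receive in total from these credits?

Renter's Relief Credit: $97,300 is $15,000 into a $150,000 phase-out range, leaving 135,000/150,000 of the credit: $9,560 × 135,000/150,000 = $8,604.
Rural Housing Credit: $97,300 is below the $113,500 cutoff, so the full $1,900 applies.
Total: $8,604 + $1,900 = $10,504.

$10,504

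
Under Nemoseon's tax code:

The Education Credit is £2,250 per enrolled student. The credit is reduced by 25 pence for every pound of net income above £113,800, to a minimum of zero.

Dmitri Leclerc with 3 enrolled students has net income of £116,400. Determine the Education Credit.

Education Credit: base = 3 × £2,250 = £6,750. 25% of the £2,600 excess over £113,800 is £650; credit = £6,750 − £650 = £6,100.

£6,100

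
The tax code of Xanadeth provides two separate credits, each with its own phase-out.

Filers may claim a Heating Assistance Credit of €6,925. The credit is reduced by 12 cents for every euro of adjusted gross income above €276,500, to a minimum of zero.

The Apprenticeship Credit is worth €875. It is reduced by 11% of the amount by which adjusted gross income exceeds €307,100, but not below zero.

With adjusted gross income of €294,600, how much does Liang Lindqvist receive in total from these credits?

Heating Assistance Credit: 12% of the €18,100 excess over €276,500 is €2,172; credit = €6,925 − €2,172 = €4,753.
Apprenticeship Credit: €294,600 is at or below the €307,100 threshold, so the full €875 applies.
Total: €4,753 + €875 = €5,628.

€5,628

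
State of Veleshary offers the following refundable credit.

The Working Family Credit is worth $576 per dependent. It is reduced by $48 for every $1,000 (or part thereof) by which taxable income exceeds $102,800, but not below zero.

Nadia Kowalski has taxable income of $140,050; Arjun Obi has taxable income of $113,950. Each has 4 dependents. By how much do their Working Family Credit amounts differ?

Nadia ($140,050): Working Family Credit: base = 4 × $576 = $2,304. income exceeds $102,800 by $37,250, which is 38 full-or-partial $1,000 increments; reduction = 38 × $48 = $1,824, leaving $480.
Arjun ($113,950): Working Family Credit: base = 4 × $576 = $2,304. income exceeds $102,800 by $11,150, which is 12 full-or-partial $1,000 increments; reduction = 12 × $48 = $576, leaving $1,728.
Difference: |$480 − $1,728| = $1,248.

$1,248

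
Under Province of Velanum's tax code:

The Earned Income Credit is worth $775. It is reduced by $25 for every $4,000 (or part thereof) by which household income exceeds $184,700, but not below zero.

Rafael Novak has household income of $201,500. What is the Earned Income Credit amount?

Earned Income Credit: income exceeds $184,700 by $16,800, which is 5 full-or-partial $4,000 increments; reduction = 5 × $25 = $125, leaving $650.

$650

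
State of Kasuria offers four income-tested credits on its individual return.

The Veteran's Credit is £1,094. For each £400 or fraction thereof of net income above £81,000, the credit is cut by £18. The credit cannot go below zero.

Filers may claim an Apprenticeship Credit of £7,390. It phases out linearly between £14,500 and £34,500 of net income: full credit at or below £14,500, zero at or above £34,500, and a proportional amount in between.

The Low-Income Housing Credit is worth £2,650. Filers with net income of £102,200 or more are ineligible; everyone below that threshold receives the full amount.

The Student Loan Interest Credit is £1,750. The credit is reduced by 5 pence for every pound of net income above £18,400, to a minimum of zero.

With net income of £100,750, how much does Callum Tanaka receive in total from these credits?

Veteran's Credit: income exceeds £81,000 by £19,750, which is 50 full-or-partial £400 increments; reduction = 50 × £18 = £900, leaving £194.
Apprenticeship Credit: £100,750 is at or above £34,500, so the credit is £0.
Low-Income Housing Credit: £100,750 is below the £102,200 cutoff, so the full £2,650 applies.
Student Loan Interest Credit: 5% of the £82,350 excess over £18,400 is £4,117.50 ≥ base, so the credit is £0.
Total: £194 + £0 + £2,650 + £0 = £2,844.

£2,844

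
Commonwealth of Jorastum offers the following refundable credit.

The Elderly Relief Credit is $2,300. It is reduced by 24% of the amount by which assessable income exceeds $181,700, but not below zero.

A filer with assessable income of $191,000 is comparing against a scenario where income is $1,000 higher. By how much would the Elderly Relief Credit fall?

$68

At $191,000 — 24% of the $9,300 excess over $181,700 is $2,232; credit = $2,300 − $2,232 = $68.
At $192,000 — 24% of the $10,300 excess over $181,700 is $2,472 ≥ base, so the credit is $0.
Lost: $68 − $0 = $68.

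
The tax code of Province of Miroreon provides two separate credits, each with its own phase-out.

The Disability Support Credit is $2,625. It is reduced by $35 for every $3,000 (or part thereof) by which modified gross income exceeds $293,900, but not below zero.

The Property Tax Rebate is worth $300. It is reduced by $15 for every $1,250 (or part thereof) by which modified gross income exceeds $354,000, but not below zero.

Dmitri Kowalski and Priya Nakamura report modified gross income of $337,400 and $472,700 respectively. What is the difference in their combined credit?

$1,875

Dmitri ($337,400): Disability Support Credit: income exceeds $293,900 by $43,500, which is 15 full-or-partial $3,000 increments; reduction = 15 × $35 = $525, leaving $2,100. Property Tax Rebate: $337,400 is at or below the $354,000 threshold, so the full $300 applies. total $2,100 + $300 = $2,400
Priya ($472,700): Disability Support Credit: income exceeds $293,900 by $178,800, which is 60 full-or-partial $3,000 increments; reduction = 60 × $35 = $2,100, leaving $525. Property Tax Rebate: income exceeds $354,000 by $118,700 → 95 increments × $15 = $1,425 ≥ base, so the credit is $0. total $525 + $0 = $525
Difference: |$2,400 − $525| = $1,875.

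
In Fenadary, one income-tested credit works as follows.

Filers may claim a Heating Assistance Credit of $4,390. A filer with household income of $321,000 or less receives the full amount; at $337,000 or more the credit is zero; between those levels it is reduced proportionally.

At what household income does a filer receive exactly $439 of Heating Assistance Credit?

$335,400

$439 is 439/4,390 of the full $4,390, so 3,951/4,390 of the $16,000 range has been used: income = $321,000 + $16,000 × 3,951/4,390 = $335,400.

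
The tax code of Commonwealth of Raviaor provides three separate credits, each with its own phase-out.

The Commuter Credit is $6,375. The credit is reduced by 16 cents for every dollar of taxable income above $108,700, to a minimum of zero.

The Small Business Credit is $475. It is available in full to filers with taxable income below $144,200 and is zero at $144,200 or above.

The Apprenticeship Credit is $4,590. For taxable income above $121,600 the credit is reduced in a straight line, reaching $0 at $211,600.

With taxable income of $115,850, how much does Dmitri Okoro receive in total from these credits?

$10,296

Commuter Credit: 16% of the $7,150 excess over $108,700 is $1,144; credit = $6,375 − $1,144 = $5,231.
Small Business Credit: $115,850 is below the $144,200 cutoff, so the full $475 applies.
Apprenticeship Credit: $115,850 is at or below the $121,600 threshold, so the full $4,590 applies.
Total: $5,231 + $475 + $4,590 = $10,296.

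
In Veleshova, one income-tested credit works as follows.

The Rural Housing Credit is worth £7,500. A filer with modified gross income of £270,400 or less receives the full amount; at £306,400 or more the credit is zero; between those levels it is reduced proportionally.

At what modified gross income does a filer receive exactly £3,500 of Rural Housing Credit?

£3,500 is 3,500/7,500 of the full £7,500, so 4,000/7,500 of the £36,000 range has been used: income = £270,400 + £36,000 × 4,000/7,500 = £289,600.

£289,600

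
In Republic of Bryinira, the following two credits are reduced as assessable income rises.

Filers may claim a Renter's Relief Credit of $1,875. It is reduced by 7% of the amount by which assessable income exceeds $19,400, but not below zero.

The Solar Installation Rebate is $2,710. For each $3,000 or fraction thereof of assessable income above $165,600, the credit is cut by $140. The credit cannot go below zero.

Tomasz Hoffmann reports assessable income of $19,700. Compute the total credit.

$4,564

Renter's Relief Credit: 7% of the $300 excess over $19,400 is $21; credit = $1,875 − $21 = $1,854.
Solar Installation Rebate: $19,700 is at or below the $165,600 threshold, so the full $2,710 applies.
Total: $1,854 + $2,710 = $4,564.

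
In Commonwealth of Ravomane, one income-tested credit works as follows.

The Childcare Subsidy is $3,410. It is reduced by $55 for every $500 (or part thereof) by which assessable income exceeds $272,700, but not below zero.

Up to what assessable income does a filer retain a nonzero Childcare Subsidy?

After 61 increments the reduction is 61 × $55 = $3,355, leaving $55; one more increment wipes it out. Increment 61 ends at excess 61 × $500 = $30,500, so the highest qualifying income is $272,700 + $30,500 = $303,200.

$303,200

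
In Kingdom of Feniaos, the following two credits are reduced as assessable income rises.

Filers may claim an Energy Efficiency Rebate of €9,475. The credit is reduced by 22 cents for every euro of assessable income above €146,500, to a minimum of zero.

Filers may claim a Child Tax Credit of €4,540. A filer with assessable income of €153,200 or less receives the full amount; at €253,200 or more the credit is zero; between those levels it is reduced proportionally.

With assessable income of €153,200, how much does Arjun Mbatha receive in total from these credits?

Energy Efficiency Rebate: 22% of the €6,700 excess over €146,500 is €1,474; credit = €9,475 − €1,474 = €8,001.
Child Tax Credit: €153,200 is at or below the €153,200 threshold, so the full €4,540 applies.
Total: €8,001 + €4,540 = €12,541.

€12,541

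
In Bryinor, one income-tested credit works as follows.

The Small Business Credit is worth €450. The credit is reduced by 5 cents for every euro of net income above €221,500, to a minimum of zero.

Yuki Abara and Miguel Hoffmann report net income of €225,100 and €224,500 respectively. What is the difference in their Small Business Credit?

Yuki (€225,100): Small Business Credit: 5% of the €3,600 excess over €221,500 is €180; credit = €450 − €180 = €270.
Miguel (€224,500): Small Business Credit: 5% of the €3,000 excess over €221,500 is €150; credit = €450 − €150 = €300.
Difference: |€270 − €300| = €30.

€30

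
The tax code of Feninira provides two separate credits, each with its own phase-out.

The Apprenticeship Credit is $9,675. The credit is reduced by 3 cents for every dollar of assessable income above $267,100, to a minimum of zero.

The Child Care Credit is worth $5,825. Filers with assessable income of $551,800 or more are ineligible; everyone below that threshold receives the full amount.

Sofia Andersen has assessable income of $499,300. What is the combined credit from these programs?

Apprenticeship Credit: 3% of the $232,200 excess over $267,100 is $6,966; credit = $9,675 − $6,966 = $2,709.
Child Care Credit: $499,300 is below the $551,800 cutoff, so the full $5,825 applies.
Total: $2,709 + $5,825 = $8,534.

$8,534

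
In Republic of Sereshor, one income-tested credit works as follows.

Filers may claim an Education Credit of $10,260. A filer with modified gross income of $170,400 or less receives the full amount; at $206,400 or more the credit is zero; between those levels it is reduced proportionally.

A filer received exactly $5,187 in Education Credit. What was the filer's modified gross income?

$188,200

$5,187 is 5,187/10,260 of the full $10,260, so 5,073/10,260 of the $36,000 range has been used: income = $170,400 + $36,000 × 5,073/10,260 = $188,200.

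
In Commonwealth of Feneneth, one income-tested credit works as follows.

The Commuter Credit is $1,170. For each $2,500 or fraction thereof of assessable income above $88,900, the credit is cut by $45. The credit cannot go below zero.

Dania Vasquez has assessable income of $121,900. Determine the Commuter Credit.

$540

Commuter Credit: income exceeds $88,900 by $33,000, which is 14 full-or-partial $2,500 increments; reduction = 14 × $45 = $630, leaving $540.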